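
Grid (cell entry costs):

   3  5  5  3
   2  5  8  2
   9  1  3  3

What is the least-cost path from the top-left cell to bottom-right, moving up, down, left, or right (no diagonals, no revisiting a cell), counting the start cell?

Take [0,0]→[1,0]→[1,1]→[2,1]→[2,2]→[2,3] for a total of 3 + 2 + 5 + 1 + 3 + 3 = 17.

17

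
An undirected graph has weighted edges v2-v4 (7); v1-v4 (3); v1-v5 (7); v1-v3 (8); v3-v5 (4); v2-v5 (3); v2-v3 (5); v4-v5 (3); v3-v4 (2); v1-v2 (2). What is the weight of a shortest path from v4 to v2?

5

Comparing a few candidate routes:
v4 -> v5 -> v2: 3 + 3 = 6
v4 -> v2: 7
v4 -> v3 -> v2: 2 + 5 = 7
v4 -> v1 -> v2: 3 + 2 = 5
Best route has total 5.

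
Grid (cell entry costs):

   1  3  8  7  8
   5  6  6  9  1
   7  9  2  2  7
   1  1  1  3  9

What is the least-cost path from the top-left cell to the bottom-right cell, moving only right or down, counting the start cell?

28

Path r0c0 → r1c0 → r2c0 → r3c0 → r3c1 → r3c2 → r3c3 → r3c4: 1 + 5 + 7 + 1 + 1 + 1 + 3 + 9 = 28.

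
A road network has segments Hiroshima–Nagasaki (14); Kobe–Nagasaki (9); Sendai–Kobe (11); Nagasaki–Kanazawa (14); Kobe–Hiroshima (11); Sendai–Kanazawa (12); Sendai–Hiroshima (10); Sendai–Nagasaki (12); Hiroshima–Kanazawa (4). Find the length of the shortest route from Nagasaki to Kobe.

Some routes from Nagasaki to Kobe:
Nagasaki→Kobe: 9
Nagasaki→Sendai→Kobe: 12 + 11 = 23
Nagasaki→Kanazawa→Hiroshima→Kobe: 14 + 4 + 11 = 29
Nagasaki→Hiroshima→Kobe: 14 + 11 = 25
Nagasaki→Sendai→Hiroshima→Kobe: 12 + 10 + 11 = 33
The minimum is 9.

9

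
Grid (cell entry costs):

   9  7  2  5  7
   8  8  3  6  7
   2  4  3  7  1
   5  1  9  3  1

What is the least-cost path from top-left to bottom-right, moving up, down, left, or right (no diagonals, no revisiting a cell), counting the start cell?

33

Cheapest: r0c0 -> r0c1 -> r0c2 -> r1c2 -> r2c2 -> r2c3 -> r2c4 -> r3c4
  9 + 7 + 2 + 3 + 3 + 7 + 1 + 1 = 33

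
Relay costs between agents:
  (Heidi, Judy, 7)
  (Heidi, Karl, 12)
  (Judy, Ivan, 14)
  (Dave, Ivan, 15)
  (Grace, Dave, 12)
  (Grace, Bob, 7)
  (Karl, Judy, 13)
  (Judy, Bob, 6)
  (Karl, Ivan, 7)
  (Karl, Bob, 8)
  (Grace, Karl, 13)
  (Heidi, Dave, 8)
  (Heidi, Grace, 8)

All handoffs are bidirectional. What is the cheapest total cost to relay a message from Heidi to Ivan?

A few of the Heidi→Ivan routes:
Heidi → Judy → Ivan: 7 + 14 = 21
Heidi → Dave → Ivan: 8 + 15 = 23
Heidi → Judy → Karl → Ivan: 7 + 13 + 7 = 27
Heidi → Karl → Ivan: 12 + 7 = 19
Heidi → Grace → Karl → Ivan: 8 + 13 + 7 = 28
Shortest: 19.

19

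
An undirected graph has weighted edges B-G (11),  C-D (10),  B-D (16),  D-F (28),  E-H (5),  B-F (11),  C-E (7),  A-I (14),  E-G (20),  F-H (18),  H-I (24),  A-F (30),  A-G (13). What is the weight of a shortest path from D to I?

A few of the D→I routes:
D→C→E→G→A→I: 10 + 7 + 20 + 13 + 14 = 64
D→B→G→A→I: 16 + 11 + 13 + 14 = 54
D→B→F→H→I: 16 + 11 + 18 + 24 = 69
D→C→E→H→I: 10 + 7 + 5 + 24 = 46
Best route has total 46.

46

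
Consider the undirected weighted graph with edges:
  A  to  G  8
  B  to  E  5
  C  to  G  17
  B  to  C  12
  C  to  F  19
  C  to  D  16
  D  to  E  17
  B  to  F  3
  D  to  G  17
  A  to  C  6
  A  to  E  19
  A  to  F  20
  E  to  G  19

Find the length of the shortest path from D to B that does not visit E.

Comparing a few candidate routes:
D→C→F→B: 16 + 19 + 3 = 38
D→C→A→F→B: 16 + 6 + 20 + 3 = 45
D→G→A→C→B: 17 + 8 + 6 + 12 = 43
D→C→B: 16 + 12 = 28
Shortest: 28.

28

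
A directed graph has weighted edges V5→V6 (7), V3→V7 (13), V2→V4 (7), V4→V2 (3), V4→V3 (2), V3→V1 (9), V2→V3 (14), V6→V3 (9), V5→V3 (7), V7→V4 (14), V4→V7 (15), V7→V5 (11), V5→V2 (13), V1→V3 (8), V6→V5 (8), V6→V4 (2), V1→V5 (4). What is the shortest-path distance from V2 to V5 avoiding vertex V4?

27

Candidate routes:
V2→V3→V7→V5: 14 + 13 + 11 = 38
V2→V3→V1→V5: 14 + 9 + 4 = 27
Shortest: 27.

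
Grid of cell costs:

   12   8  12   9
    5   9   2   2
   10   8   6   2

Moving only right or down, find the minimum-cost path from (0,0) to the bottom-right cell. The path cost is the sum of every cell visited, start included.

32

One optimal route is [0,0] -> [1,0] -> [1,1] -> [1,2] -> [1,3] -> [2,3].
Its cost is 12 + 5 + 9 + 2 + 2 + 2 = 32.
(Top row then right column would cost 45.)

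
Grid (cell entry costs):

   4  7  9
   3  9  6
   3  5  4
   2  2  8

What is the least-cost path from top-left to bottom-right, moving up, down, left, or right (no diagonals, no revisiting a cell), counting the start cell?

Best path: r0c0 → r1c0 → r2c0 → r3c0 → r3c1 → r3c2
Cost: 4 + 3 + 3 + 2 + 2 + 8 = 22

22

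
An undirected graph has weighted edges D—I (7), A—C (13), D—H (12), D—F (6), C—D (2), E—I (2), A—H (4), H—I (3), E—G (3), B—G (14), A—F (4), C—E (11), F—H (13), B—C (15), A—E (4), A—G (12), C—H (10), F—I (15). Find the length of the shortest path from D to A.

10

Some routes from D to A:
D→I→H→A: 7 + 3 + 4 = 14
D→I→E→A: 7 + 2 + 4 = 13
D→F→A: 6 + 4 = 10
Best route has total 10.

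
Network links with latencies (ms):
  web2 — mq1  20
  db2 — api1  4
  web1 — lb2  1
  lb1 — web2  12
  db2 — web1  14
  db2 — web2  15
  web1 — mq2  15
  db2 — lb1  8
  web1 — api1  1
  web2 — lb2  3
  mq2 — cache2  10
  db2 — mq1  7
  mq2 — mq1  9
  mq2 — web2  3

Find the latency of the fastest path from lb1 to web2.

A few of the lb1→web2 routes:
lb1→web2: 12
lb1→db2→web2: 8 + 15 = 23
lb1→db2→web1→lb2→web2: 8 + 14 + 1 + 3 = 26
lb1→db2→api1→web1→lb2→web2: 8 + 4 + 1 + 1 + 3 = 17
lb1→db2→api1→web1→mq2→web2: 8 + 4 + 1 + 15 + 3 = 31
lb1→db2→mq1→mq2→web2: 8 + 7 + 9 + 3 = 27
Best route has total 12 ms.

12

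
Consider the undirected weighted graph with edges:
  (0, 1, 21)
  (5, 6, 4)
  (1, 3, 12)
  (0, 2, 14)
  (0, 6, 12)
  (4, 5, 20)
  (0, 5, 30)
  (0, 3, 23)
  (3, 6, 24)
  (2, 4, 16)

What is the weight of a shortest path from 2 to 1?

35

Comparing a few candidate routes:
2 -> 0 -> 6 -> 3 -> 1: 14 + 12 + 24 + 12 = 62
2 -> 0 -> 5 -> 6 -> 3 -> 1: 14 + 30 + 4 + 24 + 12 = 84
2 -> 4 -> 5 -> 6 -> 0 -> 1: 16 + 20 + 4 + 12 + 21 = 73
2 -> 0 -> 3 -> 1: 14 + 23 + 12 = 49
2 -> 0 -> 1: 14 + 21 = 35
2 -> 4 -> 5 -> 6 -> 3 -> 1: 16 + 20 + 4 + 24 + 12 = 76
Shortest: 35.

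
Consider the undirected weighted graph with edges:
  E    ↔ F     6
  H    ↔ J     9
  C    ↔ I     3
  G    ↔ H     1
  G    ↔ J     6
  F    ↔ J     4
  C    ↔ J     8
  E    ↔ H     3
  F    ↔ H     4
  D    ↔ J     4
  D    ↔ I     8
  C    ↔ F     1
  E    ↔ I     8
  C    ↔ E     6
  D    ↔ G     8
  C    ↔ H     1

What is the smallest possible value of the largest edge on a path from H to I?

3

A few of the H→I routes:
H→G→J→F→E→C→I: max(1, 6, 4, 6, 6, 3) = 6
H→G→J→F→C→I: max(1, 6, 4, 1, 3) = 6
H→E→C→I: max(3, 6, 3) = 6
H→E→F→C→I: max(3, 6, 1, 3) = 6
H→F→C→I: max(4, 1, 3) = 4
H→C→I: max(1, 3) = 3
Smallest bottleneck: 3.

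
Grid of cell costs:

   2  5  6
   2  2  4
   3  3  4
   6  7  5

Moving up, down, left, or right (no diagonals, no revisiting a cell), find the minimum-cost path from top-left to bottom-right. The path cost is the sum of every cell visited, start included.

Cheapest: r0c0→r1c0→r1c1→r2c1→r2c2→r3c2
  2 + 2 + 2 + 3 + 4 + 5 = 18

18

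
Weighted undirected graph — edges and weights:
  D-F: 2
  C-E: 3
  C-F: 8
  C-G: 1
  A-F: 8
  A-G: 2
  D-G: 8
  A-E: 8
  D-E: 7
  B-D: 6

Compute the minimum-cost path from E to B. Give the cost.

13

Comparing a few candidate routes:
E → D → B: 7 + 6 = 13
E → C → G → A → F → D → B: 3 + 1 + 2 + 8 + 2 + 6 = 22
E → C → F → D → B: 3 + 8 + 2 + 6 = 19
E → C → G → D → B: 3 + 1 + 8 + 6 = 18
E → A → F → D → B: 8 + 8 + 2 + 6 = 24
Shortest: 13.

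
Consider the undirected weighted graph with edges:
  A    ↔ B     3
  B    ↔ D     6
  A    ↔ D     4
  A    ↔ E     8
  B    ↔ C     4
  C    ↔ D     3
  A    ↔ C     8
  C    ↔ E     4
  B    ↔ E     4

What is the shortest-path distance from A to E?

A few of the A→E routes:
A→B→C→E: 3 + 4 + 4 = 11
A→E: 8
A→B→E: 3 + 4 = 7
The minimum is 7.

7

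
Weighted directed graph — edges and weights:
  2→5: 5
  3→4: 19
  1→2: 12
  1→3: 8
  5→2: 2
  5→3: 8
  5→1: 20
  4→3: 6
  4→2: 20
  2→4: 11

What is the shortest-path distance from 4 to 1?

Candidate routes:
4 - 2 - 5 - 1: 20 + 5 + 20 = 45
The minimum is 45.

45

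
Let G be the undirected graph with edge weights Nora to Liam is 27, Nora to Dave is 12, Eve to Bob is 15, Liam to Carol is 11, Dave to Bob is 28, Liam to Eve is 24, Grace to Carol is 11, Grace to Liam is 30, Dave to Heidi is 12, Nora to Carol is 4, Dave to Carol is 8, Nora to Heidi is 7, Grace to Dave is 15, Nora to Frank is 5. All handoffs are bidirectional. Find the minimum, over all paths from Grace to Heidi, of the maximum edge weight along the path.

11

Some routes from Grace to Heidi:
Grace -> Carol -> Dave -> Nora -> Heidi: max(11, 8, 12, 7) = 12
Grace -> Carol -> Nora -> Heidi: max(11, 4, 7) = 11
Grace -> Carol -> Dave -> Heidi: max(11, 8, 12) = 12
Best route has worst link 11.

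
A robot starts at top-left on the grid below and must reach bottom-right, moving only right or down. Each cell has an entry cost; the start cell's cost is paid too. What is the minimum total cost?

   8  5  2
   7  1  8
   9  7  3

24

Take (0,0) (0,1) (1,1) (2,1) (2,2) for a total of 8 + 5 + 1 + 7 + 3 = 24.
For comparison, the top-then-right route costs 26.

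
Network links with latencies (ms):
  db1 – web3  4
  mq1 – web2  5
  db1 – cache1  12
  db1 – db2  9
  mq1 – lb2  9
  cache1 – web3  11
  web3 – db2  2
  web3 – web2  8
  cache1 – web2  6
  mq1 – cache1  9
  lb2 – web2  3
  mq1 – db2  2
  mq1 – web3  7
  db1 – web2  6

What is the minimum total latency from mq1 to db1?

8

Comparing a few candidate routes:
mq1-web2-web3-db1: 5 + 8 + 4 = 17
mq1-web3-db1: 7 + 4 = 11
mq1-db2-db1: 2 + 9 = 11
mq1-web2-db1: 5 + 6 = 11
mq1-db2-web3-db1: 2 + 2 + 4 = 8
Shortest: 8 ms.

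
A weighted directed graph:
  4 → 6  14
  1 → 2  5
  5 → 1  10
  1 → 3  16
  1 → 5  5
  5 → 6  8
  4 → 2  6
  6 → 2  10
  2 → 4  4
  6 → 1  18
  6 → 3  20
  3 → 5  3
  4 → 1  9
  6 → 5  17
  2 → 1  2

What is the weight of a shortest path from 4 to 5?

13

A few of the 4→5 routes:
4 → 2 → 1 → 5: 6 + 2 + 5 = 13
4 → 2 → 1 → 3 → 5: 6 + 2 + 16 + 3 = 27
4 → 1 → 5: 9 + 5 = 14
The minimum is 13.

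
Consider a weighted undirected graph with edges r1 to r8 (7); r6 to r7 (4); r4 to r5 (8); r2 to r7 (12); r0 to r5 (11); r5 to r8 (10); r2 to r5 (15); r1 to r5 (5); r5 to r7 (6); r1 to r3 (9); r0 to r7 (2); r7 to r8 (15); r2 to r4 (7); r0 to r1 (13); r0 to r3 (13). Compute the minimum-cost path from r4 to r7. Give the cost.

14

Some routes from r4 to r7:
r4 - r2 - r7: 7 + 12 = 19
r4 - r5 - r7: 8 + 6 = 14
r4 - r5 - r1 - r0 - r7: 8 + 5 + 13 + 2 = 28
r4 - r5 - r0 - r7: 8 + 11 + 2 = 21
Shortest: 14.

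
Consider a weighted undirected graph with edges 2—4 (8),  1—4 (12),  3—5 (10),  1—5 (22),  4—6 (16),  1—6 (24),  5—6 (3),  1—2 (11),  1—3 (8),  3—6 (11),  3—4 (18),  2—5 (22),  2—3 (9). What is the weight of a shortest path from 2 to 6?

Some routes from 2 to 6:
2→4→6: 8 + 16 = 24
2→1→3→5→6: 11 + 8 + 10 + 3 = 32
2→1→3→6: 11 + 8 + 11 = 30
2→3→6: 9 + 11 = 20
2→3→5→6: 9 + 10 + 3 = 22
2→5→6: 22 + 3 = 25
Best route has total 20.

20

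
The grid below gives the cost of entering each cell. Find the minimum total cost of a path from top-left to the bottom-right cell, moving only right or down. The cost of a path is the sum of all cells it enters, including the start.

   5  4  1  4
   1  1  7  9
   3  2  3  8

Path r0c0 -> r1c0 -> r1c1 -> r2c1 -> r2c2 -> r2c3: 5 + 1 + 1 + 2 + 3 + 8 = 20.
For comparison, the top-then-right route costs 31.

20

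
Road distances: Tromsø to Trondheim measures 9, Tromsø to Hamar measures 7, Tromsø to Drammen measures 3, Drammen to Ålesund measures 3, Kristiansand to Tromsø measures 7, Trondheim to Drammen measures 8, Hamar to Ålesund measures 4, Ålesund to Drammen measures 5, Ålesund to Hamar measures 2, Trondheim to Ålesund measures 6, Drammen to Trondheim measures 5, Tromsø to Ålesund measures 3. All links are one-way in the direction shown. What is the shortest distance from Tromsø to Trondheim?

8

Routes from Tromsø to Trondheim:
Tromsø → Hamar → Ålesund → Drammen → Trondheim: 7 + 4 + 5 + 5 = 21
Tromsø → Drammen → Trondheim: 3 + 5 = 8
Tromsø → Trondheim: 9
Tromsø → Ålesund → Drammen → Trondheim: 3 + 5 + 5 = 13
The minimum is 8.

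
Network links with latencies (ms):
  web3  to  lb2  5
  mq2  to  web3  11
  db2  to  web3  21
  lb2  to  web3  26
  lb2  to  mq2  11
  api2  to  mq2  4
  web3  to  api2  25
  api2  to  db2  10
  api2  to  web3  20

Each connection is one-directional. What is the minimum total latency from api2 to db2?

Routes from api2 to db2:
api2 -> db2: 10
Shortest: 10 ms.

10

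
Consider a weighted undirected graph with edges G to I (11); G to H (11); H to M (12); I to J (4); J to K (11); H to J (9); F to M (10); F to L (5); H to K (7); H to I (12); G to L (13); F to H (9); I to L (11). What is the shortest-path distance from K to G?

Checking several routes:
K - J - I - G: 11 + 4 + 11 = 26
K - H - G: 7 + 11 = 18
K - H - I - G: 7 + 12 + 11 = 30
Shortest: 18.

18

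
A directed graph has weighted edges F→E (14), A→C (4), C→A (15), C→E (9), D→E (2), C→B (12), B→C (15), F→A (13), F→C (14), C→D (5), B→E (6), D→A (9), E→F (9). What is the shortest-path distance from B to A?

Some routes from B to A:
B -> C -> D -> A: 15 + 5 + 9 = 29
B -> E -> F -> A: 6 + 9 + 13 = 28
B -> C -> A: 15 + 15 = 30
Best route has total 28.

28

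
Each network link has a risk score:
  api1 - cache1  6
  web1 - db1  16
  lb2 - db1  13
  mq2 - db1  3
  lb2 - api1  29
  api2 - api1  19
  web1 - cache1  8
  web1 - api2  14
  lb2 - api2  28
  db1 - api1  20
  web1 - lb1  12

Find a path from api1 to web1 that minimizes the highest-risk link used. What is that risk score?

Comparing a few candidate routes:
api1-cache1-web1: max(6, 8) = 8
api1-db1-web1: max(20, 16) = 20
api1-api2-lb2-db1-web1: max(19, 28, 13, 16) = 28
api1-api2-web1: max(19, 14) = 19
The minimum achievable maximum is 8.

8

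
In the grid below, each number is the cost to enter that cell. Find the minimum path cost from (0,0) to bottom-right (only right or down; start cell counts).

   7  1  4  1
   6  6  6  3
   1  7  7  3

Path [0,0] [0,1] [0,2] [0,3] [1,3] [2,3]: 7 + 1 + 4 + 1 + 3 + 3 = 19.

19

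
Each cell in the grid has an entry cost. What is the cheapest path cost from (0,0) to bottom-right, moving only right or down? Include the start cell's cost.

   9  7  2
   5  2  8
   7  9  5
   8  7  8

One optimal route is r0c0 r1c0 r1c1 r1c2 r2c2 r3c2.
Its cost is 9 + 5 + 2 + 8 + 5 + 8 = 37.
(Top row then right column would cost 39.)

37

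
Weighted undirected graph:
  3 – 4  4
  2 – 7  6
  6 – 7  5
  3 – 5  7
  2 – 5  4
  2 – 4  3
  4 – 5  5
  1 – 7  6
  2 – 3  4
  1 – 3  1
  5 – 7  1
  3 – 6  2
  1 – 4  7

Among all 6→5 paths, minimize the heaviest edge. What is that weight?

Some routes from 6 to 5:
6 -> 3 -> 4 -> 5: max(2, 4, 5) = 5
6 -> 3 -> 2 -> 5: max(2, 4, 4) = 4
6 -> 7 -> 5: max(5, 1) = 5
6 -> 3 -> 4 -> 2 -> 5: max(2, 4, 3, 4) = 4
Best route has worst link 4.

4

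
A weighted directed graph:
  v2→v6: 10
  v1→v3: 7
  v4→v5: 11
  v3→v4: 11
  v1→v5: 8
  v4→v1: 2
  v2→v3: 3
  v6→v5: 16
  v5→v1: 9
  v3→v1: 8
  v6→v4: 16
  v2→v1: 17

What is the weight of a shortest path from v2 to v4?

14

Paths from v2 to v4:
v2 -> v6 -> v5 -> v1 -> v3 -> v4: 10 + 16 + 9 + 7 + 11 = 53
v2 -> v3 -> v4: 3 + 11 = 14
v2 -> v1 -> v3 -> v4: 17 + 7 + 11 = 35
v2 -> v6 -> v4: 10 + 16 = 26
Shortest: 14.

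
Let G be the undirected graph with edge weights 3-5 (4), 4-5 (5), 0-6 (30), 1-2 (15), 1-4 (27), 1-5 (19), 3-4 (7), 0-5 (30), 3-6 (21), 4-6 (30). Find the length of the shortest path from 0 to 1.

49

Comparing a few candidate routes:
0 → 6 → 3 → 4 → 5 → 1: 30 + 21 + 7 + 5 + 19 = 82
0 → 5 → 4 → 1: 30 + 5 + 27 = 62
0 → 6 → 3 → 5 → 1: 30 + 21 + 4 + 19 = 74
0 → 5 → 1: 30 + 19 = 49
0 → 5 → 3 → 4 → 1: 30 + 4 + 7 + 27 = 68
Shortest: 49.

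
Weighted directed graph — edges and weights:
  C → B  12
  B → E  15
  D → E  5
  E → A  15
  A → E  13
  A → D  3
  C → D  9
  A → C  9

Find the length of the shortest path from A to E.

Paths from A to E:
A → D → E: 3 + 5 = 8
A → C → D → E: 9 + 9 + 5 = 23
A → C → B → E: 9 + 12 + 15 = 36
A → E: 13
Shortest: 8.

8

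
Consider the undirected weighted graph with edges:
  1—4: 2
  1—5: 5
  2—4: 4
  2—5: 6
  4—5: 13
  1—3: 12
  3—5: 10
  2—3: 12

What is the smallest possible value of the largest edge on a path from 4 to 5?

5

A few of the 4→5 routes:
4 - 2 - 3 - 5: max(4, 12, 10) = 12
4 - 2 - 3 - 1 - 5: max(4, 12, 12, 5) = 12
4 - 1 - 5: max(2, 5) = 5
4 - 1 - 3 - 2 - 5: max(2, 12, 12, 6) = 12
4 - 1 - 3 - 5: max(2, 12, 10) = 12
4 - 2 - 5: max(4, 6) = 6
Best route has worst link 5.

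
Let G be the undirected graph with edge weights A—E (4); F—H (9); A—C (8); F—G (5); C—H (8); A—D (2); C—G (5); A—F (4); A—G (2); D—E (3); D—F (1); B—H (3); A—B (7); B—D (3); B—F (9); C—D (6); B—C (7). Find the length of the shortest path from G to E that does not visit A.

9

Checking several routes:
G - C - B - D - E: 5 + 7 + 3 + 3 = 18
G - C - H - B - D - E: 5 + 8 + 3 + 3 + 3 = 22
G - F - B - D - E: 5 + 9 + 3 + 3 = 20
G - C - D - E: 5 + 6 + 3 = 14
G - F - D - E: 5 + 1 + 3 = 9
The minimum is 9.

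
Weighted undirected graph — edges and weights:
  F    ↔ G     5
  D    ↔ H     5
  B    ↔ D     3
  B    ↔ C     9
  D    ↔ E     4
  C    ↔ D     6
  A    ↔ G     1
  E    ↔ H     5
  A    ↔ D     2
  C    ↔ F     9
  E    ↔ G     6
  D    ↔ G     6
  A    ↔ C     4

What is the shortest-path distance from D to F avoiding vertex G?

15

Candidate routes:
D -> B -> C -> F: 3 + 9 + 9 = 21
D -> A -> C -> F: 2 + 4 + 9 = 15
D -> C -> F: 6 + 9 = 15
Shortest: 15.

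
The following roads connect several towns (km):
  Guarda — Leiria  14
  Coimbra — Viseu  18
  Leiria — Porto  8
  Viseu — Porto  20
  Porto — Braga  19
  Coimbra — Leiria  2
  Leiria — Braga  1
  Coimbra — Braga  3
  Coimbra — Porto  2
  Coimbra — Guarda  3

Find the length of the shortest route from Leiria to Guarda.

5

Some routes from Leiria to Guarda:
Leiria-Coimbra-Guarda: 2 + 3 = 5
Leiria-Braga-Coimbra-Guarda: 1 + 3 + 3 = 7
Leiria-Guarda: 14
Leiria-Porto-Coimbra-Guarda: 8 + 2 + 3 = 13
Best route has total 5 km.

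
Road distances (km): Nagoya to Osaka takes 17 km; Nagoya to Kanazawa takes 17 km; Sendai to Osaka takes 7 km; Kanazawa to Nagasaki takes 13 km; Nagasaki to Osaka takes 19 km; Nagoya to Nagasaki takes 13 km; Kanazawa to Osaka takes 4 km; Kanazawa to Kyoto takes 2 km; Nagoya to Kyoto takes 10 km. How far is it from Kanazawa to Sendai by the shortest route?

Some routes from Kanazawa to Sendai:
Kanazawa -> Nagasaki -> Nagoya -> Osaka -> Sendai: 13 + 13 + 17 + 7 = 50
Kanazawa -> Nagasaki -> Osaka -> Sendai: 13 + 19 + 7 = 39
Kanazawa -> Nagoya -> Osaka -> Sendai: 17 + 17 + 7 = 41
Kanazawa -> Kyoto -> Nagoya -> Osaka -> Sendai: 2 + 10 + 17 + 7 = 36
Kanazawa -> Osaka -> Sendai: 4 + 7 = 11
The minimum is 11 km.

11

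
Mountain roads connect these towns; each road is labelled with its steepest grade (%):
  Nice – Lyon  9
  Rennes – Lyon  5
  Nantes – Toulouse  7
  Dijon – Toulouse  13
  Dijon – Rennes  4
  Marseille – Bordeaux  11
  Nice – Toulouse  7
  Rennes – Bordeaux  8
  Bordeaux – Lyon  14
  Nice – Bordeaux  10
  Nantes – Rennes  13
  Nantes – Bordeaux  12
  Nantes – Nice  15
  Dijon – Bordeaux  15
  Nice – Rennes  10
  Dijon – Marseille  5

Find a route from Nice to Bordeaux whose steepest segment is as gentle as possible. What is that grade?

A few of the Nice→Bordeaux routes:
Nice - Lyon - Rennes - Dijon - Marseille - Bordeaux: max(9, 5, 4, 5, 11) = 11
Nice - Lyon - Rennes - Bordeaux: max(9, 5, 8) = 9
Nice - Rennes - Bordeaux: max(10, 8) = 10
Nice - Rennes - Dijon - Marseille - Bordeaux: max(10, 4, 5, 11) = 11
Nice - Bordeaux: max(10) = 10
Best route has worst link 9%.

9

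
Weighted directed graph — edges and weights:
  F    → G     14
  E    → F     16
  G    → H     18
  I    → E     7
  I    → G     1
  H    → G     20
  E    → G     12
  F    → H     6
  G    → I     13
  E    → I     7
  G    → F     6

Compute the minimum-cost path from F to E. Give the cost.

Candidate routes:
F - H - G - I - E: 6 + 20 + 13 + 7 = 46
F - G - I - E: 14 + 13 + 7 = 34
The minimum is 34.

34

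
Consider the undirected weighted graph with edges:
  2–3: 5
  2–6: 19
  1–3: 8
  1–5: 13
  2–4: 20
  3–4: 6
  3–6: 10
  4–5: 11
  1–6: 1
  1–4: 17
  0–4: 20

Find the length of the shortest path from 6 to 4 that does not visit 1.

16

A few of the 6→4 routes:
6→3→2→4: 10 + 5 + 20 = 35
6→3→4: 10 + 6 = 16
6→2→3→4: 19 + 5 + 6 = 30
Best route has total 16.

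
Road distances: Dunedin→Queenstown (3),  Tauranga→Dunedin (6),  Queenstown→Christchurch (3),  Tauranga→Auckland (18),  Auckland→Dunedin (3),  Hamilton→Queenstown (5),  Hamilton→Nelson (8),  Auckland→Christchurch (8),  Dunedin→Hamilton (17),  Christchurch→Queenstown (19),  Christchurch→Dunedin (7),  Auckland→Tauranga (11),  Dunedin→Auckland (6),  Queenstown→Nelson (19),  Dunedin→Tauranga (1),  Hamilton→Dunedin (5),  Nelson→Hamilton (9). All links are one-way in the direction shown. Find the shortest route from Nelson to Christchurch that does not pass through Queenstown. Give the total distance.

Paths from Nelson to Christchurch avoiding Queenstown:
Nelson → Hamilton → Dunedin → Tauranga → Auckland → Christchurch: 9 + 5 + 1 + 18 + 8 = 41
Nelson → Hamilton → Dunedin → Auckland → Christchurch: 9 + 5 + 6 + 8 = 28
Shortest: 28.

28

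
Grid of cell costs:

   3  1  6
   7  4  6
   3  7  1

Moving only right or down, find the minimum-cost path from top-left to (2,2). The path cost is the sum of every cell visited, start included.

15

Take [0,0] [0,1] [1,1] [1,2] [2,2] for a total of 3 + 1 + 4 + 6 + 1 = 15.
For comparison, the top-then-right route costs 17.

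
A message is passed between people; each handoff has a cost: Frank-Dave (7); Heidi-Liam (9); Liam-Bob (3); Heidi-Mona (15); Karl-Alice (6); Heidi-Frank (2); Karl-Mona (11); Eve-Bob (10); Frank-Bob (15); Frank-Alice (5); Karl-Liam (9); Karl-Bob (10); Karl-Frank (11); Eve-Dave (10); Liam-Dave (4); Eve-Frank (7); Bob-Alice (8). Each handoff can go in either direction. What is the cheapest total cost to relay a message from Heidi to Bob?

12

A few of the Heidi→Bob routes:
Heidi - Frank - Bob: 2 + 15 = 17
Heidi - Frank - Dave - Liam - Bob: 2 + 7 + 4 + 3 = 16
Heidi - Frank - Eve - Bob: 2 + 7 + 10 = 19
Heidi - Frank - Alice - Karl - Bob: 2 + 5 + 6 + 10 = 23
Heidi - Frank - Alice - Bob: 2 + 5 + 8 = 15
Heidi - Liam - Bob: 9 + 3 = 12
The minimum is 12.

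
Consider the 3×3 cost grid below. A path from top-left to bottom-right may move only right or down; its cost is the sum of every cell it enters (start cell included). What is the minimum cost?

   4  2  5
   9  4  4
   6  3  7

Cheapest: (0,0)→(0,1)→(1,1)→(2,1)→(2,2)
  4 + 2 + 4 + 3 + 7 = 20

20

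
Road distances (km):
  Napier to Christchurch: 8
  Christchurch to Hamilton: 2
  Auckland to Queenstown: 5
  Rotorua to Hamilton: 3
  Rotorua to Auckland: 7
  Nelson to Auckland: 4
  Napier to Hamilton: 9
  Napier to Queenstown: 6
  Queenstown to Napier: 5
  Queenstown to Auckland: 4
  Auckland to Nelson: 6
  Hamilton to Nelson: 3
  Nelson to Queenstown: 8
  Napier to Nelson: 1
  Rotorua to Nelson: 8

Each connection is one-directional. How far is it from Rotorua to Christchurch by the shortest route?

Comparing a few candidate routes:
Rotorua -> Nelson -> Queenstown -> Napier -> Christchurch: 8 + 8 + 5 + 8 = 29
Rotorua -> Auckland -> Queenstown -> Napier -> Christchurch: 7 + 5 + 5 + 8 = 25
Rotorua -> Hamilton -> Nelson -> Auckland -> Queenstown -> Napier -> Christchurch: 3 + 3 + 4 + 5 + 5 + 8 = 28
Rotorua -> Nelson -> Auckland -> Queenstown -> Napier -> Christchurch: 8 + 4 + 5 + 5 + 8 = 30
Rotorua -> Hamilton -> Nelson -> Queenstown -> Napier -> Christchurch: 3 + 3 + 8 + 5 + 8 = 27
Shortest: 25 km.

25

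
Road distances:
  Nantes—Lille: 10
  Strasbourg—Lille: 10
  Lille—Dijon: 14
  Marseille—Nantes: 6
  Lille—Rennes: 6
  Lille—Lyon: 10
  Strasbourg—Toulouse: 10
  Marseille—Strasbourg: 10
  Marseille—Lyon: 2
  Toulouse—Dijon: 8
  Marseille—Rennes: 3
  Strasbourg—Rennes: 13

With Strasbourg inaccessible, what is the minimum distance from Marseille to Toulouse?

Routes from Marseille to Toulouse avoiding Strasbourg:
Marseille-Lyon-Lille-Dijon-Toulouse: 2 + 10 + 14 + 8 = 34
Marseille-Rennes-Lille-Dijon-Toulouse: 3 + 6 + 14 + 8 = 31
Marseille-Nantes-Lille-Dijon-Toulouse: 6 + 10 + 14 + 8 = 38
The minimum is 31.

31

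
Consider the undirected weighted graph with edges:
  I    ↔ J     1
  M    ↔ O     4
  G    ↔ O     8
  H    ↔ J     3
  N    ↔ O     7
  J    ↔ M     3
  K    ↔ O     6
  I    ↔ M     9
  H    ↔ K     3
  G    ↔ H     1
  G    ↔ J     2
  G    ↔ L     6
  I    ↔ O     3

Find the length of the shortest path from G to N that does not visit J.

15

Routes from G to N avoiding J:
G-H-K-O-N: 1 + 3 + 6 + 7 = 17
G-O-N: 8 + 7 = 15
Shortest: 15.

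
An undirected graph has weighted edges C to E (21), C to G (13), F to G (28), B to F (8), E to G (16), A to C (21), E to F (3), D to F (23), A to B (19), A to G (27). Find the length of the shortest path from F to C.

A few of the F→C routes:
F-G-C: 28 + 13 = 41
F-E-G-C: 3 + 16 + 13 = 32
F-E-C: 3 + 21 = 24
Shortest: 24.

24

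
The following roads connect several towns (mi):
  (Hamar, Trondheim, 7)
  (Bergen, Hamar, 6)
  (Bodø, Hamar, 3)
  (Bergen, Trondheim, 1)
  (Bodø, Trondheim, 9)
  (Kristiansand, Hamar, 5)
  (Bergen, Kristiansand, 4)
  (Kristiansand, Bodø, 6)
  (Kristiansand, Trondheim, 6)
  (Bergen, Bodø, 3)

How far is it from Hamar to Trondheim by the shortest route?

Comparing a few candidate routes:
Hamar→Bodø→Bergen→Trondheim: 3 + 3 + 1 = 7
Hamar→Bergen→Trondheim: 6 + 1 = 7
Hamar→Kristiansand→Bergen→Trondheim: 5 + 4 + 1 = 10
Hamar→Trondheim: 7
The minimum is 7 mi.

7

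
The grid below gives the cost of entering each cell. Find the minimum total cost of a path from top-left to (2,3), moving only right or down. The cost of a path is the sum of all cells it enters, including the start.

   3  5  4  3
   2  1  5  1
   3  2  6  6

18

Cheapest: [0,0] -> [1,0] -> [1,1] -> [1,2] -> [1,3] -> [2,3]
  3 + 2 + 1 + 5 + 1 + 6 = 18
For comparison, the top-then-right route costs 22.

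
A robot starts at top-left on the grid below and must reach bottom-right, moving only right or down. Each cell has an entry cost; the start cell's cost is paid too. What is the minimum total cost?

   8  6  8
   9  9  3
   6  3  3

28

One optimal route is r0c0 -> r0c1 -> r0c2 -> r1c2 -> r2c2.
Its cost is 8 + 6 + 8 + 3 + 3 = 28.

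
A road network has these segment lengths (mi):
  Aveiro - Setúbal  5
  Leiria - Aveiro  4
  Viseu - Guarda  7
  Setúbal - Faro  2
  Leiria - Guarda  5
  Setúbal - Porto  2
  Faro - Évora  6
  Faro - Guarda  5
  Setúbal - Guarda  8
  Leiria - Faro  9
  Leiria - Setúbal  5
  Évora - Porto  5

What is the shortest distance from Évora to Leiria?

Comparing a few candidate routes:
Évora → Porto → Setúbal → Leiria: 5 + 2 + 5 = 12
Évora → Porto → Setúbal → Aveiro → Leiria: 5 + 2 + 5 + 4 = 16
Évora → Faro → Setúbal → Leiria: 6 + 2 + 5 = 13
Évora → Faro → Leiria: 6 + 9 = 15
The minimum is 12 mi.

12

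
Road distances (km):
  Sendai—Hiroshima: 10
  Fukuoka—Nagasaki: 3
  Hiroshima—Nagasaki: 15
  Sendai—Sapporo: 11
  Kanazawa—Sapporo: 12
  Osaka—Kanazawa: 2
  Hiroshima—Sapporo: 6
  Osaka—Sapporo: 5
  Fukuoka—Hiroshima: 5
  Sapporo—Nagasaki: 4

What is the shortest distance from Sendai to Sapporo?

Candidate routes:
Sendai-Hiroshima-Fukuoka-Nagasaki-Sapporo: 10 + 5 + 3 + 4 = 22
Sendai-Hiroshima-Nagasaki-Sapporo: 10 + 15 + 4 = 29
Sendai-Sapporo: 11
Sendai-Hiroshima-Sapporo: 10 + 6 = 16
The minimum is 11 km.

11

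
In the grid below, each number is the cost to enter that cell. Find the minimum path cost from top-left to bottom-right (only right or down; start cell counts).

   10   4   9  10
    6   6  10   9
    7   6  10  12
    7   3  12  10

Take r0c0 → r0c1 → r1c1 → r2c1 → r3c1 → r3c2 → r3c3 for a total of 10 + 4 + 6 + 6 + 3 + 12 + 10 = 51.
(Top row then right column would cost 64.)

51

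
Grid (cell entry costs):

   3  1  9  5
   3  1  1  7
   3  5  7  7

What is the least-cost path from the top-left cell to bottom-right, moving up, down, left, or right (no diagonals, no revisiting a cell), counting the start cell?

20

Path r0c0 → r0c1 → r1c1 → r1c2 → r1c3 → r2c3: 3 + 1 + 1 + 1 + 7 + 7 = 20.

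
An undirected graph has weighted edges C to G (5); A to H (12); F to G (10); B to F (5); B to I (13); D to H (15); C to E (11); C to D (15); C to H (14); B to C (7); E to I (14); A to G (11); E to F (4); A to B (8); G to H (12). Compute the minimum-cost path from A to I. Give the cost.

21

Comparing a few candidate routes:
A -> B -> F -> E -> I: 8 + 5 + 4 + 14 = 31
A -> G -> F -> B -> I: 11 + 10 + 5 + 13 = 39
A -> G -> C -> B -> I: 11 + 5 + 7 + 13 = 36
A -> B -> I: 8 + 13 = 21
Best route has total 21.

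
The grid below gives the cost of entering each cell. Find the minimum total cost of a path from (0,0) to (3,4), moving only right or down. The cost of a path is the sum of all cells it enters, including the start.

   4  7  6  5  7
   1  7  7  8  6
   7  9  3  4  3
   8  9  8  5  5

34

One optimal route is [0,0] [1,0] [1,1] [1,2] [2,2] [2,3] [2,4] [3,4].
Its cost is 4 + 1 + 7 + 7 + 3 + 4 + 3 + 5 = 34.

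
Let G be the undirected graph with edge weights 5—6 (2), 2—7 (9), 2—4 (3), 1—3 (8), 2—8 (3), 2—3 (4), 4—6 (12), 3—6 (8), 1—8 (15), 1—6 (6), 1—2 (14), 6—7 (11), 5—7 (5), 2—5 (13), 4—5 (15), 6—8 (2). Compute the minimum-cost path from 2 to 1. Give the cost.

11

Checking several routes:
2 → 1: 14
2 → 3 → 1: 4 + 8 = 12
2 → 3 → 6 → 1: 4 + 8 + 6 = 18
2 → 8 → 1: 3 + 15 = 18
2 → 8 → 6 → 1: 3 + 2 + 6 = 11
2 → 8 → 6 → 3 → 1: 3 + 2 + 8 + 8 = 21
Shortest: 11.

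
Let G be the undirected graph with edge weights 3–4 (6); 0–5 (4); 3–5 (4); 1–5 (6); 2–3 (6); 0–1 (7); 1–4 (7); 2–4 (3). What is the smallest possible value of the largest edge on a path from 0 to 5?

Routes from 0 to 5:
0-1-4-2-3-5: max(7, 7, 3, 6, 4) = 7
0-1-5: max(7, 6) = 7
0-1-4-3-5: max(7, 7, 6, 4) = 7
0-5: max(4) = 4
The minimum achievable maximum is 4.

4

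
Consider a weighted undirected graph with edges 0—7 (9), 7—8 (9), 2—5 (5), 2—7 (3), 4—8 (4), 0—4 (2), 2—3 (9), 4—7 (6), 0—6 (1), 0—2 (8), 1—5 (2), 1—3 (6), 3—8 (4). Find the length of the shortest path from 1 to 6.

16

Checking several routes:
1-3-8-4-0-6: 6 + 4 + 4 + 2 + 1 = 17
1-5-2-7-0-6: 2 + 5 + 3 + 9 + 1 = 20
1-5-2-0-6: 2 + 5 + 8 + 1 = 16
1-5-2-7-4-0-6: 2 + 5 + 3 + 6 + 2 + 1 = 19
Shortest: 16.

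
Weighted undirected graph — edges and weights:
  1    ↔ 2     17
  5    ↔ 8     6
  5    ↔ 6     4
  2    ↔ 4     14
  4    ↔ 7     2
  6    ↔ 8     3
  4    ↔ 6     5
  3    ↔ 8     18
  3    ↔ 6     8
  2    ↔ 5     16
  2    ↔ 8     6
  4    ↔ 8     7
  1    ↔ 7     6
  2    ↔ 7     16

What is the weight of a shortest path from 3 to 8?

A few of the 3→8 routes:
3 → 6 → 8: 8 + 3 = 11
3 → 6 → 4 → 2 → 8: 8 + 5 + 14 + 6 = 33
3 → 6 → 5 → 8: 8 + 4 + 6 = 18
3 → 6 → 4 → 8: 8 + 5 + 7 = 20
3 → 8: 18
The minimum is 11.

11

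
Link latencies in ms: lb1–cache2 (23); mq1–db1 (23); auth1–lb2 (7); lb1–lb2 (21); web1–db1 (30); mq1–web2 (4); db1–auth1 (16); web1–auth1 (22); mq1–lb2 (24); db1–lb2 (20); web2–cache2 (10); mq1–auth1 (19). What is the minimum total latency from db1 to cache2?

37

Some routes from db1 to cache2:
db1 - lb2 - mq1 - web2 - cache2: 20 + 24 + 4 + 10 = 58
db1 - lb2 - auth1 - mq1 - web2 - cache2: 20 + 7 + 19 + 4 + 10 = 60
db1 - mq1 - web2 - cache2: 23 + 4 + 10 = 37
db1 - auth1 - mq1 - web2 - cache2: 16 + 19 + 4 + 10 = 49
Best route has total 37 ms.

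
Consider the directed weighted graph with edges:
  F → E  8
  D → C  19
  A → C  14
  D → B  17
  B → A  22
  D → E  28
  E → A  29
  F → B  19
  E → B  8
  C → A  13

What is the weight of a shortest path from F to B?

Paths from F to B:
F -> E -> B: 8 + 8 = 16
F -> B: 19
Shortest: 16.

16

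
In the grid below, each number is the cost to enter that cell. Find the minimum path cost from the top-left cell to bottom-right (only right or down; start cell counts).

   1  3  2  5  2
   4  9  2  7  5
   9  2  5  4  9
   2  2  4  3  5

Cheapest: [0,0]→[0,1]→[0,2]→[1,2]→[2,2]→[2,3]→[3,3]→[3,4]
  1 + 3 + 2 + 2 + 5 + 4 + 3 + 5 = 25
(Top row then right column would cost 32.)

25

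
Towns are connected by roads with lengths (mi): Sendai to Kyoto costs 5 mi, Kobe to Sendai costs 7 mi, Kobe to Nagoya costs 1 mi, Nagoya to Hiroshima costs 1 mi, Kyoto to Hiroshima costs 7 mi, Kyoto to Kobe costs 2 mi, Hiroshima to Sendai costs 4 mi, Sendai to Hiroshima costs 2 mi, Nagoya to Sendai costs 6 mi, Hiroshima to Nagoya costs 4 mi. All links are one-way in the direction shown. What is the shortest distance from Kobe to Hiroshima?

Some routes from Kobe to Hiroshima:
Kobe - Sendai - Hiroshima: 7 + 2 = 9
Kobe - Nagoya - Hiroshima: 1 + 1 = 2
Kobe - Nagoya - Sendai - Hiroshima: 1 + 6 + 2 = 9
Best route has total 2 mi.

2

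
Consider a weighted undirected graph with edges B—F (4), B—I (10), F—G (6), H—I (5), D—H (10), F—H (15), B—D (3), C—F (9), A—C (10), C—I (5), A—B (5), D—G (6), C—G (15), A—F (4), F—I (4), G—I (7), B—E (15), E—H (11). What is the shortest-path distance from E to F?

19

A few of the E→F routes:
E -> B -> F: 15 + 4 = 19
E -> H -> F: 11 + 15 = 26
E -> B -> A -> F: 15 + 5 + 4 = 24
E -> H -> D -> B -> F: 11 + 10 + 3 + 4 = 28
E -> H -> I -> F: 11 + 5 + 4 = 20
Best route has total 19.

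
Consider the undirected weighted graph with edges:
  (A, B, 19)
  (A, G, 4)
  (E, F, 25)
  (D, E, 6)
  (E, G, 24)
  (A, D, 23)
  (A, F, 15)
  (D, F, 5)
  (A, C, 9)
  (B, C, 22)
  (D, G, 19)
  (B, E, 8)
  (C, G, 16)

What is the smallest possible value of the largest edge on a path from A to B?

Some routes from A to B:
A → C → G → D → E → B: max(9, 16, 19, 6, 8) = 19
A → F → D → G → C → B: max(15, 5, 19, 16, 22) = 22
A → G → C → B: max(4, 16, 22) = 22
A → F → D → E → B: max(15, 5, 6, 8) = 15
A → B: max(19) = 19
A → G → D → E → B: max(4, 19, 6, 8) = 19
The minimum achievable maximum is 15.

15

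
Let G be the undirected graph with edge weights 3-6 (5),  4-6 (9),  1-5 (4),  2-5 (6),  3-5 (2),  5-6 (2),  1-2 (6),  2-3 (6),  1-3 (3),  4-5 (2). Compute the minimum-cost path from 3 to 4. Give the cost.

A few of the 3→4 routes:
3 - 6 - 5 - 4: 5 + 2 + 2 = 9
3 - 1 - 5 - 4: 3 + 4 + 2 = 9
3 - 5 - 4: 2 + 2 = 4
Best route has total 4.

4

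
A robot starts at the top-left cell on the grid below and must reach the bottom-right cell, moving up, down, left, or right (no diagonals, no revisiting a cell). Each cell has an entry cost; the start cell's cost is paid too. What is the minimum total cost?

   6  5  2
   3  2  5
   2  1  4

16

Best path: (0,0) -> (1,0) -> (1,1) -> (2,1) -> (2,2)
Cost: 6 + 3 + 2 + 1 + 4 = 16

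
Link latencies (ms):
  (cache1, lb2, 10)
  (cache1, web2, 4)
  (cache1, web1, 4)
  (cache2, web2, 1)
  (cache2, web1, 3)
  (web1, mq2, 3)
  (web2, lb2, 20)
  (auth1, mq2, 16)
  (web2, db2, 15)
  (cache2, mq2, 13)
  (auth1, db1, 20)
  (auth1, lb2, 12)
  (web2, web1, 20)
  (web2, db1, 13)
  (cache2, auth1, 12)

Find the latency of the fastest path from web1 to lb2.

14

Comparing a few candidate routes:
web1→cache1→lb2: 4 + 10 = 14
web1→cache2→auth1→lb2: 3 + 12 + 12 = 27
web1→cache2→web2→lb2: 3 + 1 + 20 = 24
web1→cache2→web2→cache1→lb2: 3 + 1 + 4 + 10 = 18
Best route has total 14 ms.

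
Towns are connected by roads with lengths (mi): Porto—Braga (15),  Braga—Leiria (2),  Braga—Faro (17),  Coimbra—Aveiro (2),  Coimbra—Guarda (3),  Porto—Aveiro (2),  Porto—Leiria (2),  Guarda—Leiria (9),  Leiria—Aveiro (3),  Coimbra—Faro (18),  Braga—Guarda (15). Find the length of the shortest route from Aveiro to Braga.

5

A few of the Aveiro→Braga routes:
Aveiro - Coimbra - Guarda - Leiria - Braga: 2 + 3 + 9 + 2 = 16
Aveiro - Porto - Braga: 2 + 15 = 17
Aveiro - Coimbra - Guarda - Braga: 2 + 3 + 15 = 20
Aveiro - Porto - Leiria - Braga: 2 + 2 + 2 = 6
Aveiro - Leiria - Braga: 3 + 2 = 5
Shortest: 5 mi.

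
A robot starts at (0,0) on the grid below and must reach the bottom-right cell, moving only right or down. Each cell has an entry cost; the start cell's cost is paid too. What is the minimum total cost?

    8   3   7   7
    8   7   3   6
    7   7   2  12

35

Best path: (0,0) (0,1) (0,2) (1,2) (2,2) (2,3)
Cost: 8 + 3 + 7 + 3 + 2 + 12 = 35
For comparison, the top-then-right route costs 43.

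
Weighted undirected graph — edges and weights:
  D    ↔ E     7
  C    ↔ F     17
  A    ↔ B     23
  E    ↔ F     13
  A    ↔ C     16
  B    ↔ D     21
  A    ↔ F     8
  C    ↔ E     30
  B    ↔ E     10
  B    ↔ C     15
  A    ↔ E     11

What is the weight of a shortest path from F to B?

Comparing a few candidate routes:
F - E - D - B: 13 + 7 + 21 = 41
F - E - B: 13 + 10 = 23
F - A - E - B: 8 + 11 + 10 = 29
F - A - C - B: 8 + 16 + 15 = 39
F - C - B: 17 + 15 = 32
F - A - B: 8 + 23 = 31
Shortest: 23.

23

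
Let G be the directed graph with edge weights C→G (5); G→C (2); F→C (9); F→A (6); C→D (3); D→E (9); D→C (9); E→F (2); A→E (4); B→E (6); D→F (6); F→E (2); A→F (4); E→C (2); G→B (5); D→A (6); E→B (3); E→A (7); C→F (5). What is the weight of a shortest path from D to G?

Comparing a few candidate routes:
D→E→C→G: 9 + 2 + 5 = 16
D→C→G: 9 + 5 = 14
D→F→E→C→G: 6 + 2 + 2 + 5 = 15
The minimum is 14.

14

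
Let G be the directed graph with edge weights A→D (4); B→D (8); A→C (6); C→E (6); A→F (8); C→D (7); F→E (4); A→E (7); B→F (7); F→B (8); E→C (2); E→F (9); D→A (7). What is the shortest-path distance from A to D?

4

Comparing a few candidate routes:
A - D: 4
A - E - C - D: 7 + 2 + 7 = 16
A - F - B - D: 8 + 8 + 8 = 24
A - F - E - C - D: 8 + 4 + 2 + 7 = 21
A - C - D: 6 + 7 = 13
A - E - F - B - D: 7 + 9 + 8 + 8 = 32
Best route has total 4.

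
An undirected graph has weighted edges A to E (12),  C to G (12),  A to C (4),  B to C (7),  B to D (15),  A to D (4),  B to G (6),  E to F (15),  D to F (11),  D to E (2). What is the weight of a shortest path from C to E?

Comparing a few candidate routes:
C-B-D-E: 7 + 15 + 2 = 24
C-A-E: 4 + 12 = 16
C-A-D-E: 4 + 4 + 2 = 10
The minimum is 10.

10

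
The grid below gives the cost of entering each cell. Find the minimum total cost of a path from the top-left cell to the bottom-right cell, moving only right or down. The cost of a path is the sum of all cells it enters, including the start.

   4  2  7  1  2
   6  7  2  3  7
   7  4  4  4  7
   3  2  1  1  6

Take [0,0] -> [0,1] -> [0,2] -> [1,2] -> [2,2] -> [3,2] -> [3,3] -> [3,4] for a total of 4 + 2 + 7 + 2 + 4 + 1 + 1 + 6 = 27.
For comparison, the top-then-right route costs 36.

27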